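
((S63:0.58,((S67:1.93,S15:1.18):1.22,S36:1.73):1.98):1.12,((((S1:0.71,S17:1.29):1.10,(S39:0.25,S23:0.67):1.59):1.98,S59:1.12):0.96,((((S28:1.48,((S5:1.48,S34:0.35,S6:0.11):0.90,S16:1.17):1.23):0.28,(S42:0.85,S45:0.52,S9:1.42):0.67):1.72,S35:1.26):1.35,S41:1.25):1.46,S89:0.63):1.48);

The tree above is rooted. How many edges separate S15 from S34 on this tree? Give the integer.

The MRCA of S15 and S34 is the root of the tree.
From S15 up to that node: 4 branches. From S34 up to the same node: 8 branches. Total: 4 + 8 = 12.

12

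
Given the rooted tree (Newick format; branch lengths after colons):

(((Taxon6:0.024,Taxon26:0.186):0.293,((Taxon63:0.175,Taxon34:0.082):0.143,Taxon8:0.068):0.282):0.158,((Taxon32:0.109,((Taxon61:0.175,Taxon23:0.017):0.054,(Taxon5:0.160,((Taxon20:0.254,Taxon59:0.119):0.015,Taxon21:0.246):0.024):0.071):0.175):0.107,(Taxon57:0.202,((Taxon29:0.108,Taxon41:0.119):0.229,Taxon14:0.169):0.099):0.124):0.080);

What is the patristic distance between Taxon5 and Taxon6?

1.068

The path runs Taxon5 → … → MRCA → … → Taxon6; the MRCA is the root of the tree.
Branch lengths along that path: 0.160 + 0.071 + 0.175 + 0.107 + 0.080 + 0.158 + 0.293 + 0.024 = 1.068.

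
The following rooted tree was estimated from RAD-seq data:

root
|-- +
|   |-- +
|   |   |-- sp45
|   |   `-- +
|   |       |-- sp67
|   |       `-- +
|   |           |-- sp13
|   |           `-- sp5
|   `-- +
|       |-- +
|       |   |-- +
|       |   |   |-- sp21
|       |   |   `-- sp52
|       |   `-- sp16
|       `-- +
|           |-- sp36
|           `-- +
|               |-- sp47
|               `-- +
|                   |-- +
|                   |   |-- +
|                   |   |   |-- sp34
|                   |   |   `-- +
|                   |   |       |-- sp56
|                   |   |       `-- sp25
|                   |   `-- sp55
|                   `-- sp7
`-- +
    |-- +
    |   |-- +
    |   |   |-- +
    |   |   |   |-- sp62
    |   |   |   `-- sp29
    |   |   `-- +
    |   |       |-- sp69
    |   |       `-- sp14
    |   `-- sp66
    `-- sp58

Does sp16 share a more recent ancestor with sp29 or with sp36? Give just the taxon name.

sp36

The MRCA of sp16 and sp36 subtends (((sp21,sp52),sp16),(sp36,(sp47,(((sp34,(sp56,sp25)),sp55),sp7)))) (10 taxa).
The MRCA of sp16 and sp29 is the root, subtending the entire tree (20 taxa).
The first is nested inside the second, so sp16 shares a more recent common ancestor with sp36.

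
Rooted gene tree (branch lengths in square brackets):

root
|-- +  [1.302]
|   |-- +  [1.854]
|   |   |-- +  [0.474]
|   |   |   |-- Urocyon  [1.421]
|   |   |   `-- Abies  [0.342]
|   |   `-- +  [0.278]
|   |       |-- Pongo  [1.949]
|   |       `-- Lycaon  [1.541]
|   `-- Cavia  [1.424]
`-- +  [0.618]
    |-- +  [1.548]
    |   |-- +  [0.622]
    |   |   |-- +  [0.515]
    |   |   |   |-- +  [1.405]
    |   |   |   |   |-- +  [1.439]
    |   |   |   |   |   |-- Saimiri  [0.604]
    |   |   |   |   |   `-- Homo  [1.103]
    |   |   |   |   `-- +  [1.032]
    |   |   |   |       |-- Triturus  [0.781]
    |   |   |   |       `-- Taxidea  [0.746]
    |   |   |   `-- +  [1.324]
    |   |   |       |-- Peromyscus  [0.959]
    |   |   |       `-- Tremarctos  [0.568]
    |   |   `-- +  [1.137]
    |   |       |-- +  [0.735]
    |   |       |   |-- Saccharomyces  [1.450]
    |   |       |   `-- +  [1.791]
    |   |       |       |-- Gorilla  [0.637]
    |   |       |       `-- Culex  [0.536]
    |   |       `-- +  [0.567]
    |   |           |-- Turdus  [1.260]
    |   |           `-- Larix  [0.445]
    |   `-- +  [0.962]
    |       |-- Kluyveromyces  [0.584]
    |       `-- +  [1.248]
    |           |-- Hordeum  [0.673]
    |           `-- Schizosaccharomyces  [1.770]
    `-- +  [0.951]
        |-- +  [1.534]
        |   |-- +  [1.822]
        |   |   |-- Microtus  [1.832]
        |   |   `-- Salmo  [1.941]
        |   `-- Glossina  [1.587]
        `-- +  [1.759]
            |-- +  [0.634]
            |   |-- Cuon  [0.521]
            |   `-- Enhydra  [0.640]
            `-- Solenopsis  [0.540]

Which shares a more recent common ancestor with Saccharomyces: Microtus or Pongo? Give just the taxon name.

Microtus

The MRCA of Saccharomyces and Microtus subtends ((((((Saimiri,Homo),(Triturus,Taxidea)),(Peromyscus,Tremarctos)),((Saccharomyces,(Gorilla,Culex)),(Turdus,Larix))),(Kluyveromyces,(Hordeum,Schizosaccharomyces))),(((Microtus,Salmo),Glossina),((Cuon,Enhydra),Solenopsis))) (20 taxa).
The MRCA of Saccharomyces and Pongo is the root, subtending the entire tree (25 taxa).
The first is nested inside the second, so Saccharomyces shares a more recent common ancestor with Microtus.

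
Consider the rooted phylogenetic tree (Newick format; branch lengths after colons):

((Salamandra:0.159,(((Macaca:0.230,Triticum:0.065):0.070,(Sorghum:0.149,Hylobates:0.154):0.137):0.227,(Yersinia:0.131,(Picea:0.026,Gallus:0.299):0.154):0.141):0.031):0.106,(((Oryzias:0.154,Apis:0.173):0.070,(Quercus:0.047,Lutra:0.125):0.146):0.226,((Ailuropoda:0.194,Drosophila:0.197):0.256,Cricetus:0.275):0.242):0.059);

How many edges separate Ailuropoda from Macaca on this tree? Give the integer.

9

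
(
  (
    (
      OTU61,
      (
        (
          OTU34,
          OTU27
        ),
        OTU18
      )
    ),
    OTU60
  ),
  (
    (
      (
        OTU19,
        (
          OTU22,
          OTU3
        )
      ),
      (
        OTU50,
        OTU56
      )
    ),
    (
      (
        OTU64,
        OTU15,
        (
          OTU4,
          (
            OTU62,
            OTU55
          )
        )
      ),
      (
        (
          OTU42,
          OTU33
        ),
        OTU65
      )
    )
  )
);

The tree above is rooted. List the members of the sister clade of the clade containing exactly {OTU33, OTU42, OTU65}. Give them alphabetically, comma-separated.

The clade containing exactly {OTU33, OTU42, OTU65} attaches to the tree at the node subtending ((OTU64,OTU15,(OTU4,(OTU62,OTU55))),((OTU42,OTU33),OTU65)).
The other lineage descending from that same node — the sister group — is (OTU64,OTU15,(OTU4,(OTU62,OTU55))); its 5 tips in alphabetical order are the answer.

OTU15, OTU4, OTU55, OTU62, OTU64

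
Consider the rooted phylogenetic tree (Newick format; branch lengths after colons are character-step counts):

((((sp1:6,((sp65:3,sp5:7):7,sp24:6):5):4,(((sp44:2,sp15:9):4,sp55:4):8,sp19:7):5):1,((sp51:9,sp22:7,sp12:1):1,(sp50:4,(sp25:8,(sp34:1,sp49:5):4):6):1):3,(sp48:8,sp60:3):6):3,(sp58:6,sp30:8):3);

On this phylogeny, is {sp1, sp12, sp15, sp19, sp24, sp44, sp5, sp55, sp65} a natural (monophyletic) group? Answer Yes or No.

No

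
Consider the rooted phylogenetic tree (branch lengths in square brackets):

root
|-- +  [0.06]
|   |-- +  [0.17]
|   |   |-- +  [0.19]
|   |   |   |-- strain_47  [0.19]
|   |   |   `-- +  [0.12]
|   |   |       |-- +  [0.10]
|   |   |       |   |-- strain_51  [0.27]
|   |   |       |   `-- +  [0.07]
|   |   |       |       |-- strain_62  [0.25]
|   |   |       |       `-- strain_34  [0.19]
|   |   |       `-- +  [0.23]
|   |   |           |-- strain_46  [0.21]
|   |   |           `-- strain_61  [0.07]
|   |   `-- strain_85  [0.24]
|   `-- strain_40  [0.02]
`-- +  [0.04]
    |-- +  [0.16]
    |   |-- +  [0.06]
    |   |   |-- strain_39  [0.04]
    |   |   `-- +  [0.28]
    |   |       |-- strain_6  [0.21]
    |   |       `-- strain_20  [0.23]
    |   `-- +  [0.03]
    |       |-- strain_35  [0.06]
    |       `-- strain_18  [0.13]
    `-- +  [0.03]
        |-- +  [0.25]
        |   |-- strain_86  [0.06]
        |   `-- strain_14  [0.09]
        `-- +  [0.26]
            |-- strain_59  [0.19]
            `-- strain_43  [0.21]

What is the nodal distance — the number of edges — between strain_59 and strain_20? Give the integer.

7

The MRCA of strain_59 and strain_20 is the node subtending (((strain_39,(strain_6,strain_20)),(strain_35,strain_18)),((strain_86,strain_14),(strain_59,strain_43))).
From strain_59 up to that node: 3 branches. From strain_20 up to the same node: 4 branches. Total: 3 + 4 = 7.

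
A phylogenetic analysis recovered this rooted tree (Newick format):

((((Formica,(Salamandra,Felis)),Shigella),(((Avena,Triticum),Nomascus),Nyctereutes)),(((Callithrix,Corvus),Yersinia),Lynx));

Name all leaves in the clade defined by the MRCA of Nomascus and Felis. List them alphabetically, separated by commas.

Avena, Felis, Formica, Nomascus, Nyctereutes, Salamandra, Shigella, Triticum

Tracing Nomascus: it sits inside ((Avena,Triticum),Nomascus).
Tracing Felis: it sits inside (Salamandra,Felis).
The smallest clade enclosing both is (((Formica,(Salamandra,Felis)),Shigella),(((Avena,Triticum),Nomascus),Nyctereutes)); the answer is its 8 terminal taxa in alphabetical order.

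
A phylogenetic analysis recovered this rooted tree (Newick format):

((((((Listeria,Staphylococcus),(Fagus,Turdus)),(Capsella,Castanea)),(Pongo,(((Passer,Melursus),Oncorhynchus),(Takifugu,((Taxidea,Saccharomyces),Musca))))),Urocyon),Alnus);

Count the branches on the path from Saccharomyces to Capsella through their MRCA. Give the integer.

9

The MRCA of Saccharomyces and Capsella is the node subtending ((((Listeria,Staphylococcus),(Fagus,Turdus)),(Capsella,Castanea)),(Pongo,(((Passer,Melursus),Oncorhynchus),(Takifugu,((Taxidea,Saccharomyces),Musca))))).
From Saccharomyces up to that node: 6 branches. From Capsella up to the same node: 3 branches. Total: 6 + 3 = 9.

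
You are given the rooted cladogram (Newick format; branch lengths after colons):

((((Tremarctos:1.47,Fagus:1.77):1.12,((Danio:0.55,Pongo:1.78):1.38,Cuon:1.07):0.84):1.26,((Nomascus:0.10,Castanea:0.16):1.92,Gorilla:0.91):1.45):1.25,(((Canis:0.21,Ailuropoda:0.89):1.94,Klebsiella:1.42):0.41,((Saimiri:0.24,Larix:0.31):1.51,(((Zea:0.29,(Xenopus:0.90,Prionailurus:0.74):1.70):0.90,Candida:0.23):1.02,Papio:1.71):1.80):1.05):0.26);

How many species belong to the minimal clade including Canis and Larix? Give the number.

10

The MRCA of Canis and Larix is the node subtending (((Canis,Ailuropoda),Klebsiella),((Saimiri,Larix),(((Zea,(Xenopus,Prionailurus)),Candida),Papio))).
That clade contains 10 terminal taxa: Ailuropoda, Candida, Canis, Klebsiella, Larix, Papio, Prionailurus, Saimiri, Xenopus, Zea.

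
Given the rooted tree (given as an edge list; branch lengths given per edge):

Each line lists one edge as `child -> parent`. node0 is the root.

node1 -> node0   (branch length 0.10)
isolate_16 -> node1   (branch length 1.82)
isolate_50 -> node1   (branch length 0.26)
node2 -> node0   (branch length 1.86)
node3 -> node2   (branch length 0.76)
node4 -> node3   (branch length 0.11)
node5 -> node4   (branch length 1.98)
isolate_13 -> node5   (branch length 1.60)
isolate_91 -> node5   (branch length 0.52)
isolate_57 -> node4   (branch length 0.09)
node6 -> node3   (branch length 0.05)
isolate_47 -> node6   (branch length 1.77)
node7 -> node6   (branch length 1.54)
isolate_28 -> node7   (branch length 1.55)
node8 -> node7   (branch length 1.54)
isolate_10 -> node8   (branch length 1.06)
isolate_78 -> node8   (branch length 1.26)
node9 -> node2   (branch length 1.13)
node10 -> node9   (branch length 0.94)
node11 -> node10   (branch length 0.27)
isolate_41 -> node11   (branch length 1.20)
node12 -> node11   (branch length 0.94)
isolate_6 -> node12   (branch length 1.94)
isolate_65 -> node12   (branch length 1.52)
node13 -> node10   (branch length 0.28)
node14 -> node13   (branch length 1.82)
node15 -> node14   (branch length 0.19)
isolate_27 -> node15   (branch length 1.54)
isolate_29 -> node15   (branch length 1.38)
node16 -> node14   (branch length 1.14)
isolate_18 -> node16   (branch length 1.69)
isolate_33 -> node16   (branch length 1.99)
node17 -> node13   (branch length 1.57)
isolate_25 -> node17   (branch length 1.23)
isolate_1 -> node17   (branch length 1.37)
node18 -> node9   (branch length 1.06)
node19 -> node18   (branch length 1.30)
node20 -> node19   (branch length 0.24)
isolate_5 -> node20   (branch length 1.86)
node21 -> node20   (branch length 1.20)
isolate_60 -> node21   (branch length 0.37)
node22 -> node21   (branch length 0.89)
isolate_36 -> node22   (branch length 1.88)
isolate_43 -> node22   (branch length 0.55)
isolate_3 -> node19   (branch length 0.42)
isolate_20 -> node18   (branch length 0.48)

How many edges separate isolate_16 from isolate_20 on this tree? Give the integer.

6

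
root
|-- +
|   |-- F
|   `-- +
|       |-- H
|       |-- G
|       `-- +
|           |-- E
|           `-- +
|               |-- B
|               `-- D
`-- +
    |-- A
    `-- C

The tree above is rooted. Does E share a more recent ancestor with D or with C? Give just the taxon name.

D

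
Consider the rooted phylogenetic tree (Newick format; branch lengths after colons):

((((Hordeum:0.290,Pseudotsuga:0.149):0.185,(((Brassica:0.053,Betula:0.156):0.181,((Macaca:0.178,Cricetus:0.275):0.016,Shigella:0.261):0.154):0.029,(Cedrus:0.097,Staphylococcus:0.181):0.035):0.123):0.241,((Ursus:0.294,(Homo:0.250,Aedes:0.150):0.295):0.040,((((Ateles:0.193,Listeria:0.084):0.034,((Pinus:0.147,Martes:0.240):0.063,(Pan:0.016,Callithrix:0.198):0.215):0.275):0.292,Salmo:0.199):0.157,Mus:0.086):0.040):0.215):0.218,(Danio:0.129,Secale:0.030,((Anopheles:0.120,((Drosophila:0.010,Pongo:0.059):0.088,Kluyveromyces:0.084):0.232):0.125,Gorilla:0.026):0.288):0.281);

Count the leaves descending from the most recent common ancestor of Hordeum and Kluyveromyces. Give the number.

The MRCA of Hordeum and Kluyveromyces is the root, so the clade is the entire tree.
That clade contains 27 terminal taxa: Aedes, Anopheles, Ateles, Betula, Brassica, Callithrix, Cedrus, Cricetus, Danio, Drosophila, Gorilla, Homo, Hordeum, Kluyveromyces, Listeria, Macaca, Martes, Mus, Pan, Pinus, Pongo, Pseudotsuga, Salmo, Secale, Shigella, Staphylococcus, Ursus.

27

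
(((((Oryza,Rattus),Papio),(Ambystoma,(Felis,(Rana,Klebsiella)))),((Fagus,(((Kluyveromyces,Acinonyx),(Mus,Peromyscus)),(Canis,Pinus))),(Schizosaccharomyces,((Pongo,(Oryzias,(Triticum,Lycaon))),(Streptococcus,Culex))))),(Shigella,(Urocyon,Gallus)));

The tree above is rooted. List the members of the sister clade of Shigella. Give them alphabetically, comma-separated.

Gallus, Urocyon

Shigella attaches to the tree at the node subtending (Shigella,(Urocyon,Gallus)).
The other lineage descending from that same node — the sister group — is (Urocyon,Gallus); its 2 tips in alphabetical order are the answer.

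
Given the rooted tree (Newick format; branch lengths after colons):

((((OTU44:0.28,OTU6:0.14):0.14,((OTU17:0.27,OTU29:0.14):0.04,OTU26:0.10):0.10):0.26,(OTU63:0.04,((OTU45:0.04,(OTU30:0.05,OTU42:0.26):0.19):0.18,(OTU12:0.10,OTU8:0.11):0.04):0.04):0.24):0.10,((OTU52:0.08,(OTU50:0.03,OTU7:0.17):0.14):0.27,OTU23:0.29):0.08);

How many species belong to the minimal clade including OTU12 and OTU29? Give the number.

11

The MRCA of OTU12 and OTU29 is the node subtending (((OTU44,OTU6),((OTU17,OTU29),OTU26)),(OTU63,((OTU45,(OTU30,OTU42)),(OTU12,OTU8)))).
That clade contains 11 terminal taxa: OTU12, OTU17, OTU26, OTU29, OTU30, OTU42, OTU44, OTU45, OTU6, OTU63, OTU8.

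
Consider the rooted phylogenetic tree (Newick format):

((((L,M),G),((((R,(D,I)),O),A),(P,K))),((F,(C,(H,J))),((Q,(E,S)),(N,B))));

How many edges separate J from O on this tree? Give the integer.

10

The MRCA of J and O is the root of the tree.
From J up to that node: 5 branches. From O up to the same node: 5 branches. Total: 5 + 5 = 10.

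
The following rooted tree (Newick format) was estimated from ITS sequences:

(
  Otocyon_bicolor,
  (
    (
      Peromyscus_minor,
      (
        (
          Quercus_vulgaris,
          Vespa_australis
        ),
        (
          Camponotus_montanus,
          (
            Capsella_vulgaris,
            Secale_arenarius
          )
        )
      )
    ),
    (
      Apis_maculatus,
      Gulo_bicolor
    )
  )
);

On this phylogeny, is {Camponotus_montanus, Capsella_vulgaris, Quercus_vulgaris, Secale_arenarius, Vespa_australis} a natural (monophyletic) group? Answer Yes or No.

Yes

The most recent common ancestor of these taxa subtends ((Quercus_vulgaris,Vespa_australis),(Camponotus_montanus,(Capsella_vulgaris,Secale_arenarius))).
That clade has exactly 5 tips — every listed taxon and nothing else — so the group is monophyletic.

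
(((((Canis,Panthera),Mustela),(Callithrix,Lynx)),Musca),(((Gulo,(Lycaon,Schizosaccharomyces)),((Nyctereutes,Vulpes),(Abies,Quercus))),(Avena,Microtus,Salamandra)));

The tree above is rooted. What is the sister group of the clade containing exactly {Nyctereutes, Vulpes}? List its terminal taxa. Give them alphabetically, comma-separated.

The clade containing exactly {Nyctereutes, Vulpes} attaches to the tree at the node subtending ((Nyctereutes,Vulpes),(Abies,Quercus)).
The other lineage descending from that same node — the sister group — is (Abies,Quercus); its 2 tips in alphabetical order are the answer.

Abies, Quercus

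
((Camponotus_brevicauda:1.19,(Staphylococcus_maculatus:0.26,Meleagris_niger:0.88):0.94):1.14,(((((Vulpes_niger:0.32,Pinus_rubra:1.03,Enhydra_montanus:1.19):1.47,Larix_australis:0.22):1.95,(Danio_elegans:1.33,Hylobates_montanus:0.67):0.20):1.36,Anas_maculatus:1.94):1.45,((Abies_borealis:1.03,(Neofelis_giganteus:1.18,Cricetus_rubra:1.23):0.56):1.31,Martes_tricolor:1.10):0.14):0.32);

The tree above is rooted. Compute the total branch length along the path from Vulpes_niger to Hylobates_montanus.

The path runs Vulpes_niger → … → MRCA → … → Hylobates_montanus; the MRCA is the node subtending (((Vulpes_niger,Pinus_rubra,Enhydra_montanus),Larix_australis),(Danio_elegans,Hylobates_montanus)).
Branch lengths along that path: 0.32 + 1.47 + 1.95 + 0.20 + 0.67 = 4.61.

4.61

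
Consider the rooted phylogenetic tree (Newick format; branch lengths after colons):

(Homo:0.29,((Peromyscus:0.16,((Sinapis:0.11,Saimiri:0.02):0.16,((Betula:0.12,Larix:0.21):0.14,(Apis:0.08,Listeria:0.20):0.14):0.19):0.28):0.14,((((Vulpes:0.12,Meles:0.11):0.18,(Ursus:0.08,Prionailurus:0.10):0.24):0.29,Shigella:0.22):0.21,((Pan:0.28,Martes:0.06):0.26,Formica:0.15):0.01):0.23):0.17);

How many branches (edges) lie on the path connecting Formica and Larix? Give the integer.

The MRCA of Formica and Larix is the node subtending ((Peromyscus,((Sinapis,Saimiri),((Betula,Larix),(Apis,Listeria)))),((((Vulpes,Meles),(Ursus,Prionailurus)),Shigella),((Pan,Martes),Formica))).
From Formica up to that node: 3 branches. From Larix up to the same node: 5 branches. Total: 3 + 5 = 8.

8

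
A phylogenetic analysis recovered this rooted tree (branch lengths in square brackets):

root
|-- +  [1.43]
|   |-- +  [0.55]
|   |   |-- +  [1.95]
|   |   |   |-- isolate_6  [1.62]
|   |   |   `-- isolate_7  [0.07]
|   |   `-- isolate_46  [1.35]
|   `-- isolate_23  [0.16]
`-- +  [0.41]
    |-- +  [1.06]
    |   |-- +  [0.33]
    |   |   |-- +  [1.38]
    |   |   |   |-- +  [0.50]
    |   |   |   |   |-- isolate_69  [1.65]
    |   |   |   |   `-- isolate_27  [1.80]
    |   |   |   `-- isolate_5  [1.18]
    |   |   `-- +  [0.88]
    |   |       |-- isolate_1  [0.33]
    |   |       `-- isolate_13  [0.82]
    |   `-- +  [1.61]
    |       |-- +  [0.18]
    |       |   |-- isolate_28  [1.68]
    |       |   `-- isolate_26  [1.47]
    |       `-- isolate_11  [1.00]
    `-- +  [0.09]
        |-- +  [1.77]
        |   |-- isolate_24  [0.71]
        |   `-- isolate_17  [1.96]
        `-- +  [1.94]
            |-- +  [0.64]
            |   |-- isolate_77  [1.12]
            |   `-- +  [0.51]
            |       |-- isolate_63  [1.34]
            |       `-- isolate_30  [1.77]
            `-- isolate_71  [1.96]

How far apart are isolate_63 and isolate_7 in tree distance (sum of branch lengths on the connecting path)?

8.93

The path runs isolate_63 → … → MRCA → … → isolate_7; the MRCA is the root of the tree.
Branch lengths along that path: 1.34 + 0.51 + 0.64 + 1.94 + 0.09 + 0.41 + 1.43 + 0.55 + 1.95 + 0.07 = 8.93.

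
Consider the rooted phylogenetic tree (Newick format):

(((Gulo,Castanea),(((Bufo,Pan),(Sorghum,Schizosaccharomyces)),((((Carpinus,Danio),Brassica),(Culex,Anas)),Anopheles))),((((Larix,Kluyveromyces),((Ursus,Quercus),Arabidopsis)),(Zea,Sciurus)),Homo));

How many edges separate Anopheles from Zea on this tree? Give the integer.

The MRCA of Anopheles and Zea is the root of the tree.
From Anopheles up to that node: 4 branches. From Zea up to the same node: 4 branches. Total: 4 + 4 = 8.

8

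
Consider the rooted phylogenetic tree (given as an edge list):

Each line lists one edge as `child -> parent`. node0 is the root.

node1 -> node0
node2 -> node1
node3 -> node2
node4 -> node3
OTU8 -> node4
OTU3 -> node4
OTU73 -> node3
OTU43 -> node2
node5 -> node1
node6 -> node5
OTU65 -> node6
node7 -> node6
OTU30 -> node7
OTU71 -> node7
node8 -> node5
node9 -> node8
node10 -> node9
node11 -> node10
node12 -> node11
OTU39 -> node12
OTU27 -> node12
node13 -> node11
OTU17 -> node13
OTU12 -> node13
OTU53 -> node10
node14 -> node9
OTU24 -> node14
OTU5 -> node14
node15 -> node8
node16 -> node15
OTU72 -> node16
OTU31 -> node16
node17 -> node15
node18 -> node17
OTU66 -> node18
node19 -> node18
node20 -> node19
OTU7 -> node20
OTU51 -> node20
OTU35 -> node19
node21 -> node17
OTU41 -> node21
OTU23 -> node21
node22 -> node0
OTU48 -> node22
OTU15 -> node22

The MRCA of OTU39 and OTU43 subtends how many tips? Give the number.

The MRCA of OTU39 and OTU43 is the node subtending ((((OTU8,OTU3),OTU73),OTU43),((OTU65,(OTU30,OTU71)),(((((OTU39,OTU27),(OTU17,OTU12)),OTU53),(OTU24,OTU5)),((OTU72,OTU31),((OTU66,((OTU7,OTU51),OTU35)),(OTU41,OTU23)))))).
That clade contains 22 terminal taxa: OTU12, OTU17, OTU23, OTU24, OTU27, OTU3, OTU30, OTU31, OTU35, OTU39, OTU41, OTU43, OTU5, OTU51, OTU53, OTU65, OTU66, OTU7, OTU71, OTU72, OTU73, OTU8.

22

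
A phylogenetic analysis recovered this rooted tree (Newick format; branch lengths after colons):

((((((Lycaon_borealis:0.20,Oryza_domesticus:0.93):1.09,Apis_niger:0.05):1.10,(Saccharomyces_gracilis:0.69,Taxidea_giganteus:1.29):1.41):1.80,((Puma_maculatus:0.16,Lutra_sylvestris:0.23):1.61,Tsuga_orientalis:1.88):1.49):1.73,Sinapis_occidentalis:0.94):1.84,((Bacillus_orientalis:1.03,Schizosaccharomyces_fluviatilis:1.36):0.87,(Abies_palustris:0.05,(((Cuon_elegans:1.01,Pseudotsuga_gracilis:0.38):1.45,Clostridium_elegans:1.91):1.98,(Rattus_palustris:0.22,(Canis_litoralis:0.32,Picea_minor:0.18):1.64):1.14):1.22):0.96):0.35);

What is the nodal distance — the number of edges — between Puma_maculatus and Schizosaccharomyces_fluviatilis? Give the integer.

The MRCA of Puma_maculatus and Schizosaccharomyces_fluviatilis is the root of the tree.
From Puma_maculatus up to that node: 5 branches. From Schizosaccharomyces_fluviatilis up to the same node: 3 branches. Total: 5 + 3 = 8.

8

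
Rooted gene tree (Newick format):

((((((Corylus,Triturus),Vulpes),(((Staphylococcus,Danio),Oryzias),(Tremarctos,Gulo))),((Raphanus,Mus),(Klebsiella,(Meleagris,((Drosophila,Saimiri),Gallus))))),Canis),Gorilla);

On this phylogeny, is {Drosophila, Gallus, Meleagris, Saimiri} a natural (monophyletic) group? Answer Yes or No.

Yes

The most recent common ancestor of these taxa subtends (Meleagris,((Drosophila,Saimiri),Gallus)).
That clade has exactly 4 tips — every listed taxon and nothing else — so the group is monophyletic.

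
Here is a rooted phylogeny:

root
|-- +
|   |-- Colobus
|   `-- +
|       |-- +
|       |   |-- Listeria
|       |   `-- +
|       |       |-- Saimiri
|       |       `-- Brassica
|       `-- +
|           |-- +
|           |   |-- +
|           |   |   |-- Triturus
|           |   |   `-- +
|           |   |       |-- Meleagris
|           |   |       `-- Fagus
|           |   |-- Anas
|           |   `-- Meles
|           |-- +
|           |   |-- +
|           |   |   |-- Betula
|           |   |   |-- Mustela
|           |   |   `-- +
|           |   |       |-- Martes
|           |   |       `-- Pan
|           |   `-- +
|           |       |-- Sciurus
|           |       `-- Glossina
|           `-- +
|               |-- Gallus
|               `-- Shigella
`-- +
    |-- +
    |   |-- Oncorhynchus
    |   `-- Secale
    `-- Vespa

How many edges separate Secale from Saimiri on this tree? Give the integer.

8

The MRCA of Secale and Saimiri is the root of the tree.
From Secale up to that node: 3 branches. From Saimiri up to the same node: 5 branches. Total: 3 + 5 = 8.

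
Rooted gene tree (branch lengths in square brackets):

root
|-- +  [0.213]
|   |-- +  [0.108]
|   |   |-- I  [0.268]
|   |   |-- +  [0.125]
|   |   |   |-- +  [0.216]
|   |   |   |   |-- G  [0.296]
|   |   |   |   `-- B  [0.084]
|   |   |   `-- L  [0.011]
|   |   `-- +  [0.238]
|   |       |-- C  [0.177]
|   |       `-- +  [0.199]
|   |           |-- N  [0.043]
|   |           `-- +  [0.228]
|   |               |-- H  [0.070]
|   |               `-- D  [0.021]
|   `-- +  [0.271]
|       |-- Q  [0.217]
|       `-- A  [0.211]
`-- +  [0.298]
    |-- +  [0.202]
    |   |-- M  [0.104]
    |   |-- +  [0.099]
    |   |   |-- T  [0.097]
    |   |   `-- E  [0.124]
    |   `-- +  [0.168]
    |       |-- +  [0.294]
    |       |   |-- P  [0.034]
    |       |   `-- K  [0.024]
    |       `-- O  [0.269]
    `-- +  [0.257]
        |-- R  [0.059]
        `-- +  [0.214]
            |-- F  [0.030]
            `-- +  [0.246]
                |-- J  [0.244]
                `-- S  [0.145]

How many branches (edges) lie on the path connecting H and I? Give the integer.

5

The MRCA of H and I is the node subtending (I,((G,B),L),(C,(N,(H,D)))).
From H up to that node: 4 branches. From I up to the same node: 1 branch. Total: 4 + 1 = 5.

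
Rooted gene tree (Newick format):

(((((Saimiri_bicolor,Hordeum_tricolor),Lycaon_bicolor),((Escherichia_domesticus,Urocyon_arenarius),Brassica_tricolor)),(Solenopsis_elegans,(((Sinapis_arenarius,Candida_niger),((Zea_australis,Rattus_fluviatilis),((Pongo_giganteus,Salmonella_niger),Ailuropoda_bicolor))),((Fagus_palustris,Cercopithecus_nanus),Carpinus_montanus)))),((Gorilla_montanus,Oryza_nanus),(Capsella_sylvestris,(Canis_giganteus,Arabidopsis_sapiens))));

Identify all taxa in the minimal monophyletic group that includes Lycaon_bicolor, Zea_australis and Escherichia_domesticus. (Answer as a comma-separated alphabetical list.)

Tracing Lycaon_bicolor: it sits inside ((Saimiri_bicolor,Hordeum_tricolor),Lycaon_bicolor).
Tracing Zea_australis: it sits inside (Zea_australis,Rattus_fluviatilis).
Tracing Escherichia_domesticus: it sits inside (Escherichia_domesticus,Urocyon_arenarius).
The smallest clade enclosing all 3 is ((((Saimiri_bicolor,Hordeum_tricolor),Lycaon_bicolor),((Escherichia_domesticus,Urocyon_arenarius),Brassica_tricolor)),(Solenopsis_elegans,(((Sinapis_arenarius,Candida_niger),((Zea_australis,Rattus_fluviatilis),((Pongo_giganteus,Salmonella_niger),Ailuropoda_bicolor))),((Fagus_palustris,Cercopithecus_nanus),Carpinus_montanus)))); the answer is its 17 terminal taxa in alphabetical order.

Ailuropoda_bicolor, Brassica_tricolor, Candida_niger, Carpinus_montanus, Cercopithecus_nanus, Escherichia_domesticus, Fagus_palustris, Hordeum_tricolor, Lycaon_bicolor, Pongo_giganteus, Rattus_fluviatilis, Saimiri_bicolor, Salmonella_niger, Sinapis_arenarius, Solenopsis_elegans, Urocyon_arenarius, Zea_australis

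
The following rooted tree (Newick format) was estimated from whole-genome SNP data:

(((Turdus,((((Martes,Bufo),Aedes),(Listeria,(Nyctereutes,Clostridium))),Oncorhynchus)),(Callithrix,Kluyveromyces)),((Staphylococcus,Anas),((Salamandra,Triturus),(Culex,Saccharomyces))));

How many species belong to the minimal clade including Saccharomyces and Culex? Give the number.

The MRCA of Saccharomyces and Culex is the node subtending (Culex,Saccharomyces).
That clade contains 2 terminal taxa: Culex, Saccharomyces.

2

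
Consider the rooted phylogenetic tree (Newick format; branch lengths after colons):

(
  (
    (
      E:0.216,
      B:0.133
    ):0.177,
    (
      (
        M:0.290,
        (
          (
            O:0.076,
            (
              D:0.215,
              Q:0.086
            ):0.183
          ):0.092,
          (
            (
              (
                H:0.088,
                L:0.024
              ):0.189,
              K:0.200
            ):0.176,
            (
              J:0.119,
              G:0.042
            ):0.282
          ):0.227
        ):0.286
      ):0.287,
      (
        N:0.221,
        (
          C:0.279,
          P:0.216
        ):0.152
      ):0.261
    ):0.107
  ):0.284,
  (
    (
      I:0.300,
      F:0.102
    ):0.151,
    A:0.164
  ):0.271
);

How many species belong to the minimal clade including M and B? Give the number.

The MRCA of M and B is the node subtending ((E,B),((M,((O,(D,Q)),(((H,L),K),(J,G)))),(N,(C,P)))).
That clade contains 14 terminal taxa: B, C, D, E, G, H, J, K, L, M, N, O, P, Q.

14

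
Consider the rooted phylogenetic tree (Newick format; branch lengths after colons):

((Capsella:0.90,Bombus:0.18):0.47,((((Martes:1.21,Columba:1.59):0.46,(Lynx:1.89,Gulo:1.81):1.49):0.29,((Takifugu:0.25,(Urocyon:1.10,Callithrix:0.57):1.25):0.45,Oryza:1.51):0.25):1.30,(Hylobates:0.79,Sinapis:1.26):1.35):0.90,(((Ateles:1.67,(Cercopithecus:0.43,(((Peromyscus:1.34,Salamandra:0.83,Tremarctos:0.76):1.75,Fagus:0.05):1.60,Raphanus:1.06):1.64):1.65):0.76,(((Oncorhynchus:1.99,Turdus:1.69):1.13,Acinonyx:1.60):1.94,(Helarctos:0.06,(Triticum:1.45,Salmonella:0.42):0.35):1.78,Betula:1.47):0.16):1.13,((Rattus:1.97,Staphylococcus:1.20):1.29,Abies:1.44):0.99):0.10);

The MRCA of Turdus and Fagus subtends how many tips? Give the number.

14

The MRCA of Turdus and Fagus is the node subtending ((Ateles,(Cercopithecus,(((Peromyscus,Salamandra,Tremarctos),Fagus),Raphanus))),(((Oncorhynchus,Turdus),Acinonyx),(Helarctos,(Triticum,Salmonella)),Betula)).
That clade contains 14 terminal taxa: Acinonyx, Ateles, Betula, Cercopithecus, Fagus, Helarctos, Oncorhynchus, Peromyscus, Raphanus, Salamandra, Salmonella, Tremarctos, Triticum, Turdus.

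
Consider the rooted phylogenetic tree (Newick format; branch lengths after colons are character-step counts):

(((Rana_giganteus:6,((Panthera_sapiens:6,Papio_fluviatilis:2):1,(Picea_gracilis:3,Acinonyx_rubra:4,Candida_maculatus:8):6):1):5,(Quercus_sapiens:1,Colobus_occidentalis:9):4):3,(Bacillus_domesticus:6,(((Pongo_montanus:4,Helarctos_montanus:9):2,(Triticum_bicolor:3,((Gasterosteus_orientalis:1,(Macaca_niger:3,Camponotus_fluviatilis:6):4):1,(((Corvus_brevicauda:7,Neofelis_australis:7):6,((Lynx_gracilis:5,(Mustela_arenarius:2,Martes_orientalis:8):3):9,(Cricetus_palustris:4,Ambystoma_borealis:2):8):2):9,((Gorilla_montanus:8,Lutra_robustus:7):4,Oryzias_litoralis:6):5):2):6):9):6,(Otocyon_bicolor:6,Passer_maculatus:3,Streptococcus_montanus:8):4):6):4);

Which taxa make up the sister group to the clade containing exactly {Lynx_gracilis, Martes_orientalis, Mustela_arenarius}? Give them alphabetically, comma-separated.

The clade containing exactly {Lynx_gracilis, Martes_orientalis, Mustela_arenarius} attaches to the tree at the node subtending ((Lynx_gracilis,(Mustela_arenarius,Martes_orientalis)),(Cricetus_palustris,Ambystoma_borealis)).
The other lineage descending from that same node — the sister group — is (Cricetus_palustris,Ambystoma_borealis); its 2 tips in alphabetical order are the answer.

Ambystoma_borealis, Cricetus_palustris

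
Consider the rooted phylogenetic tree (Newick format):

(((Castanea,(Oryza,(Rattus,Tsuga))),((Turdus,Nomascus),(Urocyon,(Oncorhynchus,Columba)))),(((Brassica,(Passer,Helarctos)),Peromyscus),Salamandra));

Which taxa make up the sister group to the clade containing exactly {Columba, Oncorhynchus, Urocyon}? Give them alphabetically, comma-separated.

The clade containing exactly {Columba, Oncorhynchus, Urocyon} attaches to the tree at the node subtending ((Turdus,Nomascus),(Urocyon,(Oncorhynchus,Columba))).
The other lineage descending from that same node — the sister group — is (Turdus,Nomascus); its 2 tips in alphabetical order are the answer.

Nomascus, Turdus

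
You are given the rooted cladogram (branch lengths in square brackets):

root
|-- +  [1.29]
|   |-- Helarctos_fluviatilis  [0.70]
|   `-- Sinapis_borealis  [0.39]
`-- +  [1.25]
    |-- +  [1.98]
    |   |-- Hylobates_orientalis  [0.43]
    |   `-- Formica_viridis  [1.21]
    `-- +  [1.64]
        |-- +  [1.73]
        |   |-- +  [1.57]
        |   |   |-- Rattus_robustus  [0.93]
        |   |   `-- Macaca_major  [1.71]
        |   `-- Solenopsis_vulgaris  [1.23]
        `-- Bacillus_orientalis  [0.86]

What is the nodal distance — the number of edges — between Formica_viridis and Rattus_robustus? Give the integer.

6

The MRCA of Formica_viridis and Rattus_robustus is the node subtending ((Hylobates_orientalis,Formica_viridis),(((Rattus_robustus,Macaca_major),Solenopsis_vulgaris),Bacillus_orientalis)).
From Formica_viridis up to that node: 2 branches. From Rattus_robustus up to the same node: 4 branches. Total: 2 + 4 = 6.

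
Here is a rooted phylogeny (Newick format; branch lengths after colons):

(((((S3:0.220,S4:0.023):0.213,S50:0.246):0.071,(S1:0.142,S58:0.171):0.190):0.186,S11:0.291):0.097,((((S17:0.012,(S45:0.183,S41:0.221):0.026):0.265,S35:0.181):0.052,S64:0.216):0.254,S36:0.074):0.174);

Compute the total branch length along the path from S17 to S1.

The path runs S17 → … → MRCA → … → S1; the MRCA is the root of the tree.
Branch lengths along that path: 0.012 + 0.265 + 0.052 + 0.254 + 0.174 + 0.097 + 0.186 + 0.190 + 0.142 = 1.372.

1.372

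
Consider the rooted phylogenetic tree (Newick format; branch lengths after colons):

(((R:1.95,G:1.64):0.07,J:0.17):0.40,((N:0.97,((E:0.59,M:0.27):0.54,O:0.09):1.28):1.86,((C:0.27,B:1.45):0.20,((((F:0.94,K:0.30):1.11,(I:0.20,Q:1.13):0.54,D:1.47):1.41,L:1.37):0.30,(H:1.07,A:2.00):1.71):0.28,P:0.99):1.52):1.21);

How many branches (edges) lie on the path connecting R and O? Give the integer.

The MRCA of R and O is the root of the tree.
From R up to that node: 3 branches. From O up to the same node: 4 branches. Total: 3 + 4 = 7.

7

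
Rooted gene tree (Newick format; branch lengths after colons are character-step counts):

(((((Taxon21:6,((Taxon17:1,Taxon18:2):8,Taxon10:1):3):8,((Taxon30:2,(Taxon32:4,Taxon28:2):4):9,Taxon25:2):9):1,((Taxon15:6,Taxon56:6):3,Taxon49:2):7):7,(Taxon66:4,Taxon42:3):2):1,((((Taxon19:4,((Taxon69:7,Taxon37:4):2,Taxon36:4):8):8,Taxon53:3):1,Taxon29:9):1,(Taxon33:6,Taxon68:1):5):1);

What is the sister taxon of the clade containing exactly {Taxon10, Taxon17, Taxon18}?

Taxon21

The clade containing exactly {Taxon10, Taxon17, Taxon18} attaches to the tree at the node subtending (Taxon21,((Taxon17,Taxon18),Taxon10)).
The other lineage descending from that same node — the sister group — is the single tip Taxon21.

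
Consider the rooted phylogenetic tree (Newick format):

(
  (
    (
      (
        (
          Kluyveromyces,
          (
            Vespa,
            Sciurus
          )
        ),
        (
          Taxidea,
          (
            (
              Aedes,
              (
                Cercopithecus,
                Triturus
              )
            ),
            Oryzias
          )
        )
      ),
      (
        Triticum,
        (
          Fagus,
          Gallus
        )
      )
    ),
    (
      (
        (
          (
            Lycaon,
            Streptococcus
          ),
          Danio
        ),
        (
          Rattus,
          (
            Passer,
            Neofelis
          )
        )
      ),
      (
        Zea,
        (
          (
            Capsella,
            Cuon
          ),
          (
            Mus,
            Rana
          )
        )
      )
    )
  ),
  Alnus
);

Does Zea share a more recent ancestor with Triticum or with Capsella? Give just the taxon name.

Capsella

The MRCA of Zea and Capsella subtends (Zea,((Capsella,Cuon),(Mus,Rana))) (5 taxa).
The MRCA of Zea and Triticum subtends ((((Kluyveromyces,(Vespa,Sciurus)),(Taxidea,((Aedes,(Cercopithecus,Triturus)),Oryzias))),(Triticum,(Fagus,Gallus))),((((Lycaon,Streptococcus),Danio),(Rattus,(Passer,Neofelis))),(Zea,((Capsella,Cuon),(Mus,Rana))))) (22 taxa).
The first is nested inside the second, so Zea shares a more recent common ancestor with Capsella.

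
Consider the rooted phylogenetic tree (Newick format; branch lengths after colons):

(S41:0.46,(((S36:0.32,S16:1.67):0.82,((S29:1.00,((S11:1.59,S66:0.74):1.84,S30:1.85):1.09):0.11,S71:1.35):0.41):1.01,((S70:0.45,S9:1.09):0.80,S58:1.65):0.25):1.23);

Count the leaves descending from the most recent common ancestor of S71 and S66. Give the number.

5

The MRCA of S71 and S66 is the node subtending ((S29,((S11,S66),S30)),S71).
That clade contains 5 terminal taxa: S11, S29, S30, S66, S71.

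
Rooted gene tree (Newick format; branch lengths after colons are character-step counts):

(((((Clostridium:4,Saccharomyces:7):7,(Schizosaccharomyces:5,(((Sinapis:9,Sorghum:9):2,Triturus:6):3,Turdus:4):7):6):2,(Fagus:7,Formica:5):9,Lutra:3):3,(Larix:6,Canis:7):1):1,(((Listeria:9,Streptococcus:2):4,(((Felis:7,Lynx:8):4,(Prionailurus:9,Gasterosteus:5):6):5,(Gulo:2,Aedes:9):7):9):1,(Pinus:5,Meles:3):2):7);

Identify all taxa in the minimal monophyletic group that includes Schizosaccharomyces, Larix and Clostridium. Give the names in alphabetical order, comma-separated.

Canis, Clostridium, Fagus, Formica, Larix, Lutra, Saccharomyces, Schizosaccharomyces, Sinapis, Sorghum, Triturus, Turdus

Tracing Schizosaccharomyces: it sits inside (Schizosaccharomyces,(((Sinapis,Sorghum),Triturus),Turdus)).
Tracing Larix: it sits inside (Larix,Canis).
Tracing Clostridium: it sits inside (Clostridium,Saccharomyces).
The smallest clade enclosing all 3 is ((((Clostridium,Saccharomyces),(Schizosaccharomyces,(((Sinapis,Sorghum),Triturus),Turdus))),(Fagus,Formica),Lutra),(Larix,Canis)); the answer is its 12 terminal taxa in alphabetical order.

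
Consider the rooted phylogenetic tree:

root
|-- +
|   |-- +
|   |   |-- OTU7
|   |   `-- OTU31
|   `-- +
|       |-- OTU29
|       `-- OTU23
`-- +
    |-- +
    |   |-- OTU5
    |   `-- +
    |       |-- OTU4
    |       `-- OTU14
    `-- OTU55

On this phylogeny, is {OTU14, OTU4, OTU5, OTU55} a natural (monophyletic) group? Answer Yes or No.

Yes

The most recent common ancestor of these taxa subtends ((OTU5,(OTU4,OTU14)),OTU55).
That clade has exactly 4 tips — every listed taxon and nothing else — so the group is monophyletic.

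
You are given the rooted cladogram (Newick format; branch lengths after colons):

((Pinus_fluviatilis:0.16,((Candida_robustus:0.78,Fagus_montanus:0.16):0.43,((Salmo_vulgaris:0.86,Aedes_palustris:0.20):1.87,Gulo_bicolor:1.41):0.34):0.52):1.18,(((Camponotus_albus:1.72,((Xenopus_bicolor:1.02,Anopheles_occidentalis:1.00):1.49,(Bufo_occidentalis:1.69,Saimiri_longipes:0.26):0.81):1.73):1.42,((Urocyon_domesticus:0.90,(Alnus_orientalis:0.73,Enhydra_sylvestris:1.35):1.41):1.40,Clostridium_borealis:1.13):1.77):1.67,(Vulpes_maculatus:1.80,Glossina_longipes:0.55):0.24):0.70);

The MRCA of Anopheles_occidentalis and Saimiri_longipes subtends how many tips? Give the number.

4

The MRCA of Anopheles_occidentalis and Saimiri_longipes is the node subtending ((Xenopus_bicolor,Anopheles_occidentalis),(Bufo_occidentalis,Saimiri_longipes)).
That clade contains 4 terminal taxa: Anopheles_occidentalis, Bufo_occidentalis, Saimiri_longipes, Xenopus_bicolor.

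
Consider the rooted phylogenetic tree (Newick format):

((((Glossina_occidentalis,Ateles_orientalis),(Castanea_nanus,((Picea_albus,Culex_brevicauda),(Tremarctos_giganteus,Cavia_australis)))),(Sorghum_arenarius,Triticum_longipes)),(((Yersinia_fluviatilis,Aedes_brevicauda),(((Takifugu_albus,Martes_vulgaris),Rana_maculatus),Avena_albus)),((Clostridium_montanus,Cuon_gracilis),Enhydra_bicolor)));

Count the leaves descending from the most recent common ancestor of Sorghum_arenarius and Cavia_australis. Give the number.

9

The MRCA of Sorghum_arenarius and Cavia_australis is the node subtending (((Glossina_occidentalis,Ateles_orientalis),(Castanea_nanus,((Picea_albus,Culex_brevicauda),(Tremarctos_giganteus,Cavia_australis)))),(Sorghum_arenarius,Triticum_longipes)).
That clade contains 9 terminal taxa: Ateles_orientalis, Castanea_nanus, Cavia_australis, Culex_brevicauda, Glossina_occidentalis, Picea_albus, Sorghum_arenarius, Tremarctos_giganteus, Triticum_longipes.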